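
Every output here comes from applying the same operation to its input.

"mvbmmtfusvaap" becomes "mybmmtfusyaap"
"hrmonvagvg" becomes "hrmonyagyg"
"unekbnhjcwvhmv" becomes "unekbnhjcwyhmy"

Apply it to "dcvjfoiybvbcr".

In each case the input is transformed by: replace every "v" with "y".
So "dcvjfoiybvbcr" becomes "dcyjfoiybybcr".

dcyjfoiybybcr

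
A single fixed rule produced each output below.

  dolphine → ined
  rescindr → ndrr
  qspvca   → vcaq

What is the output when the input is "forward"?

ardf

Looking at the pairs, the operation is to move the first character to the end, then keep only the last 4 characters.
For "forward", step one produces "orwardf"; step two turns that into "ardf".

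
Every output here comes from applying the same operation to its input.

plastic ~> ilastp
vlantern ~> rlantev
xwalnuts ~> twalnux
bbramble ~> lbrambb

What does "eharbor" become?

Looking at the pairs, the operation is to delete the last character, then swap the first and last characters.
"eharbor" → "eharbo" → "oharbe".
(Check on "plastic": → "plasti" → "ilastp" ✓)

oharbe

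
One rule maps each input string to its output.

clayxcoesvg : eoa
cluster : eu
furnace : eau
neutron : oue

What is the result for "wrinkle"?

ei

The transformation: reverse the string, then keep only the vowels.
For "wrinkle", step one produces "elknirw"; step two turns that into "ei".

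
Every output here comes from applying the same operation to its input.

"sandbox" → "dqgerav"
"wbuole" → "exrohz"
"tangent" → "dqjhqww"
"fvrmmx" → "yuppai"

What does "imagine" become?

pdjlqhl

The rule is to shift every letter 3 places forward in the alphabet (wrapping around), then move the first character to the end.
"imagine" → "lpdjlqh" → "pdjlqhl".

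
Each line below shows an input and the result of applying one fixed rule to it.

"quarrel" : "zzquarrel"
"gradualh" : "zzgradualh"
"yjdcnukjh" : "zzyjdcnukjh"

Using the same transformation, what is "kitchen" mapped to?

The pattern: prepend "zz".
"kitchen" → "zzkitchen".

zzkitchen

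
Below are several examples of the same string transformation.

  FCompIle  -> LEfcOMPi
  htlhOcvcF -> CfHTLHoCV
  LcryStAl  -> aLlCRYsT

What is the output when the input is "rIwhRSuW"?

Each output is the input with this applied: move the last 2 characters to the front (rotate right by 2), then flip the case of every letter.
Doing the same to "rIwhRSuW": "UwRiWHrs".

UwRiWHrs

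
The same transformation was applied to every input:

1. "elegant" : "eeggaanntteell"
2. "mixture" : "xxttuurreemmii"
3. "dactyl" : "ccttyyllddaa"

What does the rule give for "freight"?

eeiigghhttffrr

The pattern: move the first 2 characters to the end (rotate left by 2), then double every character.
For "freight", step one produces "eightfr"; step two turns that into "eeiigghhttffrr".
(Check on "dactyl": → "ctylda" → "ccttyyllddaa" ✓)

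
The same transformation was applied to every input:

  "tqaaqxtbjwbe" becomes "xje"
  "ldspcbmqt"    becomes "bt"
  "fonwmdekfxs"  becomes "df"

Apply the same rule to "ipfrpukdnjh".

In each case the input is transformed by: keep one character in every 3, starting at position 3 (positions 3rd, 6th, 9th, ...), then delete the first character.
On "ipfrpukdnjh" that produces "un".

un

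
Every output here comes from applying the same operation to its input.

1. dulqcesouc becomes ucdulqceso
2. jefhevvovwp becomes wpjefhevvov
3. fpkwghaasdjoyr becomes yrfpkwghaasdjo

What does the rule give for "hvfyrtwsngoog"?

oghvfyrtwsngo

The pattern: move the last 2 characters to the front (rotate right by 2).
Doing the same to "hvfyrtwsngoog": "oghvfyrtwsngo".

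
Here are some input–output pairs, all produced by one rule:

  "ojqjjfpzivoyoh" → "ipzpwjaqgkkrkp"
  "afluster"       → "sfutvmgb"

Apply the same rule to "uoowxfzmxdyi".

jzeynagyxppv

The pattern: reverse the string, then shift every letter 1 place forward in the alphabet (wrapping around).
Working it through for "uoowxfzmxdyi": intermediate "iydxmzfxwoou", final "jzeynagyxppv".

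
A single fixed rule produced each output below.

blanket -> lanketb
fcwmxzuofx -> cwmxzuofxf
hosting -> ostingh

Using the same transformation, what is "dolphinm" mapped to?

In each case the input is transformed by: move the first character to the end.
Applying that to "dolphinm" gives "olphinmd".

olphinmd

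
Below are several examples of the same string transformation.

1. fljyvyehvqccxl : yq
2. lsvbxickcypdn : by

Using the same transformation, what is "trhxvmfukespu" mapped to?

xe

The pattern: keep one character in every 3, starting at position 1 (positions 1st, 4th, 7th, ...), then keep every other character starting from the second (positions 2nd, 4th, 6th, ...).
On "trhxvmfukespu": the first step gives "txfeu", and the second then gives "xe".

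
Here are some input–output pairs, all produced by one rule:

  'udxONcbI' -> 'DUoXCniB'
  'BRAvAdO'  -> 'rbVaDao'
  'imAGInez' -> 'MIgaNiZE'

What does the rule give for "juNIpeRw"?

What's happening: flip the case of every letter, then swap each adjacent pair of characters (1↔2, 3↔4, ...).
Starting from "juNIpeRw": after the first operation, "JUniPErW"; after the second, "UJinEPWr".

UJinEPWr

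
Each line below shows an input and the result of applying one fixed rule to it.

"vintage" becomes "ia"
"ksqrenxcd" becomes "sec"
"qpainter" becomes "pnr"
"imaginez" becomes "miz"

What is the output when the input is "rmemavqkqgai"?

The rule is to keep one character in every 3, starting at position 2 (positions 2nd, 5th, 8th, ...).
On "rmemavqkqgai" that produces "maka".

maka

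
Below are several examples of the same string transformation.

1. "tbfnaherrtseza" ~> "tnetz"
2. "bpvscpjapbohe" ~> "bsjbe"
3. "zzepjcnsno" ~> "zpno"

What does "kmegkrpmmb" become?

Rule — keep one character in every 3, starting at position 1 (positions 1st, 4th, 7th, ...).
Applying that to "kmegkrpmmb" gives "kgpb".

kgpb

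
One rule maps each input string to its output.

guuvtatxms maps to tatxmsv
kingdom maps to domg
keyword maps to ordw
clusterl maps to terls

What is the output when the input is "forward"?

ardw

In each case the input is transformed by: delete the first 3 characters, then move the first character to the end.
Applying both steps to "forward": "ward", then "ardw".
(Check on "clusterl": → "sterl" → "terls" ✓)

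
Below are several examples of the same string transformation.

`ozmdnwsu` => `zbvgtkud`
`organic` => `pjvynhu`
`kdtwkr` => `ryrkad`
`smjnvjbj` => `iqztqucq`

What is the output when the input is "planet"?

Rule — move the last 2 characters to the front (rotate right by 2), then shift every letter 7 places forward in the alphabet (wrapping around).
Doing the same to "planet": "lawshu".

lawshu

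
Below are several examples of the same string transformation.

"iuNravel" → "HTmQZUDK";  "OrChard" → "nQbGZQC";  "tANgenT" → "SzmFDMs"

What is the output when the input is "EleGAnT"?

What's happening: shift every letter 1 place backward in the alphabet (wrapping around), then flip the case of every letter.
Applying that to "EleGAnT" gives "dKDfzMs".

dKDfzMs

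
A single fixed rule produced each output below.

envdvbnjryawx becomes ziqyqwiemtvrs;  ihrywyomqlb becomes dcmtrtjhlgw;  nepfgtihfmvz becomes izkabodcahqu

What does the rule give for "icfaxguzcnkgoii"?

Rule — shift every letter 5 places backward in the alphabet (wrapping around).
So "icfaxguzcnkgoii" becomes "dxavsbpuxifbjdd".

dxavsbpuxifbjdd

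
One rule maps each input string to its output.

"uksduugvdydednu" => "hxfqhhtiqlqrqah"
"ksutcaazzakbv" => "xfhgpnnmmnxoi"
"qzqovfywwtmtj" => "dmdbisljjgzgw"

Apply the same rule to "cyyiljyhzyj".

The rule is to shift every letter 13 places forward in the alphabet (wrapping around) — i.e. ROT13.
For "cyyiljyhzyj" the result is "pllvywlumlw".

pllvywlumlw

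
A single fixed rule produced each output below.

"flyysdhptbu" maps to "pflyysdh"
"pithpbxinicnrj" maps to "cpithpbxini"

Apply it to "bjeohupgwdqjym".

Looking at the pairs, the operation is to delete the last 3 characters, then move the last character to the front.
On "bjeohupgwdqjym": the first step gives "bjeohupgwdq", and the second then gives "qbjeohupgwd".
(Check on "pithpbxinicnrj": → "pithpbxinic" → "cpithpbxini" ✓)

qbjeohupgwd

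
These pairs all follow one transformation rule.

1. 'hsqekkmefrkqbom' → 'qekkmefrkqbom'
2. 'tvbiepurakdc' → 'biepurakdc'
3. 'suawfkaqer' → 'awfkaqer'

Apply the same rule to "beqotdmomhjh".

What's happening: delete the first 2 characters.
On "beqotdmomhjh" that produces "qotdmomhjh".

qotdmomhjh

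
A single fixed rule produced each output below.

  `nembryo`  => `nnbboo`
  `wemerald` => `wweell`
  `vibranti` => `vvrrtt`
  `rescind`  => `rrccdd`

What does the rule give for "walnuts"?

Each output is the input with this applied: keep one character in every 3, starting at position 1 (positions 1st, 4th, 7th, ...), then double every character.
"walnuts" → "wns" → "wwnnss".
(Check on "vibranti": → "vrt" → "vvrrtt" ✓)

wwnnss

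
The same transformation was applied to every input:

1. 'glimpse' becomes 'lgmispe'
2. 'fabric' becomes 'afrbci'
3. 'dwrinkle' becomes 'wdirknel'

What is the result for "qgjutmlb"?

Rule — swap each adjacent pair of characters (1↔2, 3↔4, ...).
On "qgjutmlb" that produces "gqujmtbl".

gqujmtbl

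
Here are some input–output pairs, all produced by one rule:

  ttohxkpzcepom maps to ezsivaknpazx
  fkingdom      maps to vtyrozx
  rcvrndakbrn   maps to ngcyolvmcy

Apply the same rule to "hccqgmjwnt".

The rule is to delete the first character, then shift every letter 11 places forward in the alphabet (wrapping around).
On "hccqgmjwnt" that produces "nnbrxuhye".

nnbrxuhye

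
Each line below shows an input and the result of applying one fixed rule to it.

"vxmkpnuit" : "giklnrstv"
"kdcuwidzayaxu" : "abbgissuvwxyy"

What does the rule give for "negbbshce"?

The transformation: shift every letter 2 places backward in the alphabet (wrapping around), then sort the characters into alphabetical order.
On "negbbshce": the first step gives "lcezzqfac", and the second then gives "acceflqzz".

acceflqzz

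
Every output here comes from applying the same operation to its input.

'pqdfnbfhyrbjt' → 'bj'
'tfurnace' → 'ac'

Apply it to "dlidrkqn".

kq

The rule is to move the last 3 characters to the front (rotate right by 3), then keep only the first 2 characters.
Starting from "dlidrkqn": after the first operation, "kqndlidr"; after the second, "kq".
(Check on "pqdfnbfhyrbjt": → "bjtpqdfnbfhyr" → "bj" ✓)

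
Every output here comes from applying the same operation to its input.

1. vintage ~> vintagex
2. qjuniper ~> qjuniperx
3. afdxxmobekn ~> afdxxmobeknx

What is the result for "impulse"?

Looking at the pairs, the operation is to append "x".
So "impulse" becomes "impulsex".

impulsex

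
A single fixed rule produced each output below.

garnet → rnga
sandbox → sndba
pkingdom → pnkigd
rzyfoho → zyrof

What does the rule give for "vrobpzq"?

What's happening: delete the last 2 characters, then sort the characters into reverse alphabetical order.
Working it through for "vrobpzq": intermediate "vrobp", final "vrpob".

vrpob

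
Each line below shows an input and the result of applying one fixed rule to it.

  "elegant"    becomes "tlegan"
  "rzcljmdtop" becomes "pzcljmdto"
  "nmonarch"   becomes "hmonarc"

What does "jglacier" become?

The transformation: delete the first character, then move the last character to the front.
For "jglacier", step one produces "glacier"; step two turns that into "rglacie".
(Check on "rzcljmdtop": → "zcljmdtop" → "pzcljmdto" ✓)

rglacie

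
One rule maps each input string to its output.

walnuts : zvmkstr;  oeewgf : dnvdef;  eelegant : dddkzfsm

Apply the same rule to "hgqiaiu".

fghphzt

Each output is the input with this applied: shift every letter 1 place backward in the alphabet (wrapping around), then swap each adjacent pair of characters (1↔2, 3↔4, ...).
On "hgqiaiu": the first step gives "gfphzht", and the second then gives "fghphzt".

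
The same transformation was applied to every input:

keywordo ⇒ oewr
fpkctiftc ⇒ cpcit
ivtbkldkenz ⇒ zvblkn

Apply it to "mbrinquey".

ybiqe

Rule — move the last character to the front, then keep every other character starting from the first (positions 1st, 3rd, 5th, ...).
Working it through for "mbrinquey": intermediate "ymbrinque", final "ybiqe".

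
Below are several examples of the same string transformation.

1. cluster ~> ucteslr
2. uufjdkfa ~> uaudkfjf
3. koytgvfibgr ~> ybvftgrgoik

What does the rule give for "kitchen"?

tcnekhi

In each case the input is transformed by: sort the characters into reverse alphabetical order, then take characters alternately from the front and the back (1st, last, 2nd, 2nd-last, ...).
Starting from "kitchen": after the first operation, "tnkihec"; after the second, "tcnekhi".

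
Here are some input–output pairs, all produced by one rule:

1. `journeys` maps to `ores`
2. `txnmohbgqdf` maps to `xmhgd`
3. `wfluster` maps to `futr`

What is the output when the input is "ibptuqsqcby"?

btqqb

What's happening: keep every other character starting from the second (positions 2nd, 4th, 6th, ...).
On "ibptuqsqcby" that produces "btqqb".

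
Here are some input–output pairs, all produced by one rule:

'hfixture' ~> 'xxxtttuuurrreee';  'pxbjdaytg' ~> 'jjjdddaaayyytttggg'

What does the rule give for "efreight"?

The pattern: delete the first 3 characters, then repeat every character 3 times.
Starting from "efreight": after the first operation, "eight"; after the second, "eeeiiiggghhhttt".

eeeiiiggghhhttt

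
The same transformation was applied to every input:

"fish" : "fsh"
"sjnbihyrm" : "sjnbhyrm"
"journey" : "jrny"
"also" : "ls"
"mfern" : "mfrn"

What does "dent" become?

Each output is the input with this applied: remove every vowel.
Applying that to "dent" gives "dnt".

dnt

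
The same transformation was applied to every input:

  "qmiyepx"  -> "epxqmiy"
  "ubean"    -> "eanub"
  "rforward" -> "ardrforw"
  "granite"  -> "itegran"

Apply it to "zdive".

The rule is to move the last 3 characters to the front (rotate right by 3).
Doing the same to "zdive": "ivezd".

ivezd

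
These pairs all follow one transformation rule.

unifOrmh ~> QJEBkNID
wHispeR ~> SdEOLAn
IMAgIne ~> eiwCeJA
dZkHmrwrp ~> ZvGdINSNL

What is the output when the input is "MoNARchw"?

iKjwnYDS

In each case the input is transformed by: flip the case of every letter, then shift every letter 4 places backward in the alphabet (wrapping around).
Applying both steps to "MoNARchw": "mOnarCHW", then "iKjwnYDS".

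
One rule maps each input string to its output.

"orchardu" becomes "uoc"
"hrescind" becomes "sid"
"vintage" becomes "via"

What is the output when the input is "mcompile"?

Each output is the input with this applied: sort the characters into reverse alphabetical order, then keep one character in every 3, starting at position 1 (positions 1st, 4th, 7th, ...).
On "mcompile": the first step gives "pommliec", and the second then gives "pme".

pme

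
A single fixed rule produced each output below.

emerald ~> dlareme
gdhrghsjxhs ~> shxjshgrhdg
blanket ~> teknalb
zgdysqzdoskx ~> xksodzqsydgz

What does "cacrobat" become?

taborcac

The pattern: reverse the string.
"cacrobat" → "taborcac".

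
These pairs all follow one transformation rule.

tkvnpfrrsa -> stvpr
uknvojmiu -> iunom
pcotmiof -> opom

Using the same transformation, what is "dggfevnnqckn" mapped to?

kdgenq

Rule — move the last 2 characters to the front (rotate right by 2), then keep every other character starting from the first (positions 1st, 3rd, 5th, ...).
Working it through for "dggfevnnqckn": intermediate "kndggfevnnqc", final "kdgenq".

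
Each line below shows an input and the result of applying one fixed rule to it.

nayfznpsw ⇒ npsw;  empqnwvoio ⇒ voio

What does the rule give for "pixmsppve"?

Each output is the input with this applied: keep only the last 4 characters.
So "pixmsppve" becomes "ppve".

ppve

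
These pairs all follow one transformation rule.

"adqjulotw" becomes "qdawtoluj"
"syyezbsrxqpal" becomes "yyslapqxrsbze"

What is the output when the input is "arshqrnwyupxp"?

srapxpuywnrqh

Each output is the input with this applied: move the first 3 characters to the end (rotate left by 3), then reverse the string.
On "arshqrnwyupxp": the first step gives "hqrnwyupxpars", and the second then gives "srapxpuywnrqh".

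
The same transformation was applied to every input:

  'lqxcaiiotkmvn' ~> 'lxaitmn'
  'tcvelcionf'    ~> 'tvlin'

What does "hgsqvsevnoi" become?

hsveni

The pattern: keep every other character starting from the first (positions 1st, 3rd, 5th, ...).
So "hgsqvsevnoi" becomes "hsveni".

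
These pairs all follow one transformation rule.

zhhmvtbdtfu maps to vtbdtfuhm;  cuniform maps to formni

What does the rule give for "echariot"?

What's happening: delete the first 2 characters, then move the first 2 characters to the end (rotate left by 2).
Applying both steps to "echariot": "hariot", then "riotha".

riotha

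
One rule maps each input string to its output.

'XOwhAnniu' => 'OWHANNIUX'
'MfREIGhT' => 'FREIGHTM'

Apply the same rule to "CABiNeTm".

Each output is the input with this applied: move the first character to the end, then convert every letter to uppercase.
"CABiNeTm" → "ABiNeTmC" → "ABINETMC".

ABINETMC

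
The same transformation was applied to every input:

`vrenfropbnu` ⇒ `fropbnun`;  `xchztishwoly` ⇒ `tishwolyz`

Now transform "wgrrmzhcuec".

The pattern: delete the first 3 characters, then move the first character to the end.
For "wgrrmzhcuec", step one produces "rmzhcuec"; step two turns that into "mzhcuecr".

mzhcuecr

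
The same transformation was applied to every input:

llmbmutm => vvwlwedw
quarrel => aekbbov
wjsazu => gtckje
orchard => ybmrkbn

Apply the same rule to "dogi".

Each output is the input with this applied: shift every letter 10 places forward in the alphabet (wrapping around).
On "dogi" that produces "nyqs".

nyqs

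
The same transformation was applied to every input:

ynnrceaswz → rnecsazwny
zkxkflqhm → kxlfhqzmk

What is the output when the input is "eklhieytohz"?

hleityhoezk

Each output is the input with this applied: move the first 2 characters to the end (rotate left by 2), then swap each adjacent pair of characters (1↔2, 3↔4, ...).
Working it through for "eklhieytohz": intermediate "lhieytohzek", final "hleityhoezk".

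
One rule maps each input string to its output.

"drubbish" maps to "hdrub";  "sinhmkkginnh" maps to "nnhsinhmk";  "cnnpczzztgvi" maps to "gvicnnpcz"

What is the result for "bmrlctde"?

What's happening: swap the front and back halves of the string, then delete the first 3 characters.
"bmrlctde" → "ctdebmrl" → "ebmrl".
(Check on "cnnpczzztgvi": → "zztgvicnnpcz" → "gvicnnpcz" ✓)

ebmrl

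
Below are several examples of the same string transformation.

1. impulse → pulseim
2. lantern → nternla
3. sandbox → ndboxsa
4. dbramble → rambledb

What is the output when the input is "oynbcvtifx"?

nbcvtifxoy

Each output is the input with this applied: move the first 2 characters to the end (rotate left by 2).
"oynbcvtifx" → "nbcvtifxoy".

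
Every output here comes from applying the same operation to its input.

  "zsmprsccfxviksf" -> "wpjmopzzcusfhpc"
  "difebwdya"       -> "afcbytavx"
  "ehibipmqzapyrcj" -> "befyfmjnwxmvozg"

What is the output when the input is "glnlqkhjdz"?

dikinhegaw

Each output is the input with this applied: shift every letter 3 places backward in the alphabet (wrapping around).
Doing the same to "glnlqkhjdz": "dikinhegaw".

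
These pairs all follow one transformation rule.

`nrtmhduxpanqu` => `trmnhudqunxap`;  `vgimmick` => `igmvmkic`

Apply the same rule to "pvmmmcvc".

mvmpmccv

The rule is to move the first 2 characters to the end (rotate left by 2), then take characters alternately from the front and the back (1st, last, 2nd, 2nd-last, ...).
"pvmmmcvc" → "mvmpmccv".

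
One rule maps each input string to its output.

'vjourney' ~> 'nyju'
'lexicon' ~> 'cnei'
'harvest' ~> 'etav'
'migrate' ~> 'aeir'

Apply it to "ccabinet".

ntcb

Each output is the input with this applied: move the last 3 characters to the front (rotate right by 3), then keep every other character starting from the first (positions 1st, 3rd, 5th, ...).
Applying both steps to "ccabinet": "netccabi", then "ntcb".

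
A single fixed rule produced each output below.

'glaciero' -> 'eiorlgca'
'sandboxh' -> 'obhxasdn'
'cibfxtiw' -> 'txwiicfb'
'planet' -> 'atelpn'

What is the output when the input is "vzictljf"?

The pattern: swap each adjacent pair of characters (1↔2, 3↔4, ...), then swap the front and back halves of the string.
Starting from "vzictljf": after the first operation, "zvciltfj"; after the second, "ltfjzvci".

ltfjzvci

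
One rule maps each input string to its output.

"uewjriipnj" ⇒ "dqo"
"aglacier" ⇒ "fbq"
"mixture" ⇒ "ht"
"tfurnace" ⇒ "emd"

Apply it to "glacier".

kh

In each case the input is transformed by: shift every letter 1 place backward in the alphabet (wrapping around), then keep one character in every 3, starting at position 2 (positions 2nd, 5th, 8th, ...).
For "glacier", step one produces "fkzbhdq"; step two turns that into "kh".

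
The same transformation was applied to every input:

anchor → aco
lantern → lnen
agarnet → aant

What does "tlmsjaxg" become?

The pattern: keep every other character starting from the first (positions 1st, 3rd, 5th, ...).
For "tlmsjaxg" the result is "tmjx".

tmjx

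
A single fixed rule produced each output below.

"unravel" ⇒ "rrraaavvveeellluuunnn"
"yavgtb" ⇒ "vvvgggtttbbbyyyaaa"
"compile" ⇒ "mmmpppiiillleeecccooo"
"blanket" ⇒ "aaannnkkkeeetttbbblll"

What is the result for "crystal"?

Looking at the pairs, the operation is to move the first 2 characters to the end (rotate left by 2), then repeat every character 3 times.
Doing the same to "crystal": "yyyssstttaaalllcccrrr".

yyyssstttaaalllcccrrr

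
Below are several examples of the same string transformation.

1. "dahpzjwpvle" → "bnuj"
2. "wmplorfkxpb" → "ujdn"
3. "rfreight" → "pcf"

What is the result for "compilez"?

The transformation: keep one character in every 3, starting at position 1 (positions 1st, 4th, 7th, ...), then shift every letter 2 places backward in the alphabet (wrapping around).
"compilez" → "cpe" → "anc".

anc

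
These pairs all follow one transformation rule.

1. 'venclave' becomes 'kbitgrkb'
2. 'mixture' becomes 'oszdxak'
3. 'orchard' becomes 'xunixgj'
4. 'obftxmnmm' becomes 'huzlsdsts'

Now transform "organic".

The pattern: swap each adjacent pair of characters (1↔2, 3↔4, ...), then shift every letter 6 places forward in the alphabet (wrapping around).
Working it through for "organic": intermediate "roaginc", final "xugmoti".

xugmoti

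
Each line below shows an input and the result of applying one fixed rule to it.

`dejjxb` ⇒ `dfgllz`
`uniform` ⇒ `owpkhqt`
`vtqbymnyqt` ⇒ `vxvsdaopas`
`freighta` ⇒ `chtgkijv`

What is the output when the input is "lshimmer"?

tnujkoog

The pattern: shift every letter 2 places forward in the alphabet (wrapping around), then move the last character to the front.
Working it through for "lshimmer": intermediate "nujkoogt", final "tnujkoog".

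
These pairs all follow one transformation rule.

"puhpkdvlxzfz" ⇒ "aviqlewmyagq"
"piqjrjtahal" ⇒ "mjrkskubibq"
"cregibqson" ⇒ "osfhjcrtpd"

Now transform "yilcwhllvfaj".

kjmdximmwgbz

The transformation: shift every letter 1 place forward in the alphabet (wrapping around), then swap the first and last characters.
Applying both steps to "yilcwhllvfaj": "zjmdximmwgbk", then "kjmdximmwgbz".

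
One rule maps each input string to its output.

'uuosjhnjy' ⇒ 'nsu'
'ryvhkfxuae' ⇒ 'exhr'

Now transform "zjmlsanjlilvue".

uinlz

Each output is the input with this applied: keep one character in every 3, starting at position 1 (positions 1st, 4th, 7th, ...), then reverse the string.
For "zjmlsanjlilvue", step one produces "zlniu"; step two turns that into "uinlz".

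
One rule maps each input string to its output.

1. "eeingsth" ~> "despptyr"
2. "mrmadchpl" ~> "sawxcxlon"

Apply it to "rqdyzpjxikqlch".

wnscbojkauitvb

The pattern: shift every letter 11 places forward in the alphabet (wrapping around), then move the last 3 characters to the front (rotate right by 3).
Applying both steps to "rqdyzpjxikqlch": "cbojkauitvbwns", then "wnscbojkauitvb".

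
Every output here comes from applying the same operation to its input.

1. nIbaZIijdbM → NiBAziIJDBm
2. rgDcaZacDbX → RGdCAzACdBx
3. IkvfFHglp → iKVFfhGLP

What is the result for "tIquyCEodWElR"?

Looking at the pairs, the operation is to flip the case of every letter.
Applying that to "tIquyCEodWElR" gives "TiQUYceODweLr".

TiQUYceODweLr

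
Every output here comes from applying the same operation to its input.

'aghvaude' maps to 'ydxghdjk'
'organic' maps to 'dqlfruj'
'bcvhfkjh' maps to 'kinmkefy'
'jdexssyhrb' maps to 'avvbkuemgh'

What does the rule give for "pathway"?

kzdbsdw

The rule is to move the first 3 characters to the end (rotate left by 3), then shift every letter 3 places forward in the alphabet (wrapping around).
Working it through for "pathway": intermediate "hwaypat", final "kzdbsdw".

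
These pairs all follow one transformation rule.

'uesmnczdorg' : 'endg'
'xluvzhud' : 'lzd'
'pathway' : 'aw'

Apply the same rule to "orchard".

ra

The rule is to keep one character in every 3, starting at position 2 (positions 2nd, 5th, 8th, ...).
For "orchard" the result is "ra".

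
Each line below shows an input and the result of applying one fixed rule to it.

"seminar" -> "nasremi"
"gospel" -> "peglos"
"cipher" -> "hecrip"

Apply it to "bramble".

Rule — swap the first and last characters, then move the last 3 characters to the front (rotate right by 3).
Applying both steps to "bramble": "eramblb", then "blberam".

blberam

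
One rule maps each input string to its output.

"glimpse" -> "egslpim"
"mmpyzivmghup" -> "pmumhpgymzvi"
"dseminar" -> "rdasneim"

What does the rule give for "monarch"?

In each case the input is transformed by: take characters alternately from the front and the back (1st, last, 2nd, 2nd-last, ...), then swap each adjacent pair of characters (1↔2, 3↔4, ...).
"monarch" → "mhocnra" → "hmcorna".

hmcorna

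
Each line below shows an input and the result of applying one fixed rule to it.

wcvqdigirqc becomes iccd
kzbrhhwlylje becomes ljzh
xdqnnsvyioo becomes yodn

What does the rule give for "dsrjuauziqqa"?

The rule is to keep one character in every 3, starting at position 2 (positions 2nd, 5th, 8th, ...), then move the first 2 characters to the end (rotate left by 2).
"dsrjuauziqqa" → "suzq" → "zqsu".

zqsu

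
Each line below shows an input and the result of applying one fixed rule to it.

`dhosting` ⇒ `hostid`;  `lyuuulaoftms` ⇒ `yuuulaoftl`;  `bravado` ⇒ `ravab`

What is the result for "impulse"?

The pattern: delete the last 2 characters, then move the first character to the end.
Working it through for "impulse": intermediate "impul", final "mpuli".

mpuli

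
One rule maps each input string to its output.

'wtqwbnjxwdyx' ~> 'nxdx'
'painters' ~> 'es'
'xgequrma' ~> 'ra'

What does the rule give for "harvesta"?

What's happening: keep every other character starting from the second (positions 2nd, 4th, 6th, ...), then delete the first 2 characters.
Starting from "harvesta": after the first operation, "avsa"; after the second, "sa".

sa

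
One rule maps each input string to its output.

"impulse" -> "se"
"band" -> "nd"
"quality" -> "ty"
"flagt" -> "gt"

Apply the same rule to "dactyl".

Rule — keep only the last 2 characters.
Applying that to "dactyl" gives "yl".

yl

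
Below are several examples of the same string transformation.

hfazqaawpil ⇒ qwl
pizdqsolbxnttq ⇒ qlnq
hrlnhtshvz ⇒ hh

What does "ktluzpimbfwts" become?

Rule — delete the first 3 characters, then keep one character in every 3, starting at position 2 (positions 2nd, 5th, 8th, ...).
Applying both steps to "ktluzpimbfwts": "uzpimbfwts", then "zmw".

zmw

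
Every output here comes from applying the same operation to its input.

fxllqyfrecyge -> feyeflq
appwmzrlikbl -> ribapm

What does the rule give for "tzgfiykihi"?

What's happening: keep every other character starting from the first (positions 1st, 3rd, 5th, ...), then move the first 3 characters to the end (rotate left by 3).
"tzgfiykihi" → "tgikh" → "khtgi".
(Check on "appwmzrlikbl": → "apmrib" → "ribapm" ✓)

khtgi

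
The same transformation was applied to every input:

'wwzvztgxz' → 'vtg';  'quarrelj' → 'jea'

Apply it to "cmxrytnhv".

mhc

Rule — sort the characters into reverse alphabetical order, then keep only the last 3 characters.
For "cmxrytnhv" the result is "mhc".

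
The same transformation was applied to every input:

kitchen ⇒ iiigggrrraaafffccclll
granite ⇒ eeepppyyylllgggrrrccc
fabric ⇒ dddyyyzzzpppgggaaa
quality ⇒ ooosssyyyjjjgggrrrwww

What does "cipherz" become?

aaagggnnnfffcccpppxxx

The pattern: shift every letter 2 places backward in the alphabet (wrapping around), then repeat every character 3 times.
Working it through for "cipherz": intermediate "agnfcpx", final "aaagggnnnfffcccpppxxx".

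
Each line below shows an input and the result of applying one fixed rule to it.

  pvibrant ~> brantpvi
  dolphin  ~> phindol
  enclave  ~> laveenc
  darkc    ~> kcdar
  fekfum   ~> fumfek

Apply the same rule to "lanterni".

The transformation: move the first 3 characters to the end (rotate left by 3).
Applying that to "lanterni" gives "ternilan".

ternilan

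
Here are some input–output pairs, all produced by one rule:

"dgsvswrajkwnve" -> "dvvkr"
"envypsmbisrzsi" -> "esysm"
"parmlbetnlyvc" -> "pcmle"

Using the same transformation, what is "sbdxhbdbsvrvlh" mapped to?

Each output is the input with this applied: keep one character in every 3, starting at position 1 (positions 1st, 4th, 7th, ...), then take characters alternately from the front and the back (1st, last, 2nd, 2nd-last, ...).
Working it through for "sbdxhbdbsvrvlh": intermediate "sxdvl", final "slxvd".

slxvd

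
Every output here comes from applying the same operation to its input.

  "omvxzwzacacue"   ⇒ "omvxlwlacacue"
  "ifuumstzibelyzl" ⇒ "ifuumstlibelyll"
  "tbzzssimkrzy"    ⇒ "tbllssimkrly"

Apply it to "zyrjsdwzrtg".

lyrjsdwlrtg

What's happening: replace every "z" with "l".
On "zyrjsdwzrtg" that produces "lyrjsdwlrtg".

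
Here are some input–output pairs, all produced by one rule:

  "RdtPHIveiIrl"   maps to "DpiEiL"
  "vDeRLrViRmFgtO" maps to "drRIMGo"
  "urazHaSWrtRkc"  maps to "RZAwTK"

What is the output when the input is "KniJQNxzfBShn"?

NjnZbH

What's happening: keep every other character starting from the second (positions 2nd, 4th, 6th, ...), then flip the case of every letter.
Applying both steps to "KniJQNxzfBShn": "nJNzBh", then "NjnZbH".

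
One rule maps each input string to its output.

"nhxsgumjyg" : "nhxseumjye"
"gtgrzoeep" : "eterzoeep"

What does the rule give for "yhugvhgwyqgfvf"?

The transformation: replace every "g" with "e".
Applying that to "yhugvhgwyqgfvf" gives "yhuevhewyqefvf".

yhuevhewyqefvf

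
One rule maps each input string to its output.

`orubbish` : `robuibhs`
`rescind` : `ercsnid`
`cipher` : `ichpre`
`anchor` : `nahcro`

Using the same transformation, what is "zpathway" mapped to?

pztawhya

Rule — swap each adjacent pair of characters (1↔2, 3↔4, ...).
On "zpathway" that produces "pztawhya".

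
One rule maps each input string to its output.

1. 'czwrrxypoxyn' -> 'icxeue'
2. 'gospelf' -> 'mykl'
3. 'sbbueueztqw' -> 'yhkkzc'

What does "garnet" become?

mxk

The transformation: keep every other character starting from the first (positions 1st, 3rd, 5th, ...), then shift every letter 6 places forward in the alphabet (wrapping around).
For "garnet", step one produces "gre"; step two turns that into "mxk".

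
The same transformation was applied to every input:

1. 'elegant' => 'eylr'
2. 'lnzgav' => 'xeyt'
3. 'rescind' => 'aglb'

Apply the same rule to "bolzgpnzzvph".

What's happening: shift every letter 2 places backward in the alphabet (wrapping around), then keep only the last 4 characters.
On "bolzgpnzzvph" that produces "xtnf".

xtnf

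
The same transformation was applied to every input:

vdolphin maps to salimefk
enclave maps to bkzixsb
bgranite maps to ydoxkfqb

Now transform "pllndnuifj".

miikakrfcg

The transformation: shift every letter 3 places backward in the alphabet (wrapping around).
Applying that to "pllndnuifj" gives "miikakrfcg".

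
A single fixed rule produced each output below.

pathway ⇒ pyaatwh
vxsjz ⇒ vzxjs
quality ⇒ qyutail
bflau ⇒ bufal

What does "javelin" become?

jnaivle

What's happening: take characters alternately from the front and the back (1st, last, 2nd, 2nd-last, ...).
Applying that to "javelin" gives "jnaivle".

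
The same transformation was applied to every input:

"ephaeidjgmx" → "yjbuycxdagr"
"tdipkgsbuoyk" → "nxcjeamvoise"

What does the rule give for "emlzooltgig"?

What's happening: shift every letter 6 places backward in the alphabet (wrapping around).
Applying that to "emlzooltgig" gives "ygftiifnaca".

ygftiifnaca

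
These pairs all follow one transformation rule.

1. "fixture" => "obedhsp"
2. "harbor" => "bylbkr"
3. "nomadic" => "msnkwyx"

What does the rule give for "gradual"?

The pattern: reverse the string, then shift every letter 10 places forward in the alphabet (wrapping around).
Starting from "gradual": after the first operation, "laudarg"; after the second, "vkenkbq".
(Check on "fixture": → "erutxif" → "obedhsp" ✓)

vkenkbq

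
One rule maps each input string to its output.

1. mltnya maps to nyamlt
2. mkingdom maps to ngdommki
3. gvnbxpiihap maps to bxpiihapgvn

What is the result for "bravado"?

vadobra

In each case the input is transformed by: move the first 3 characters to the end (rotate left by 3).
So "bravado" becomes "vadobra".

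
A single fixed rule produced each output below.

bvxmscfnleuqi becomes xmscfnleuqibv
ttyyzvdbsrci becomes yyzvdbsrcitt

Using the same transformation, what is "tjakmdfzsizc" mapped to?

akmdfzsizctj

Looking at the pairs, the operation is to move the first 2 characters to the end (rotate left by 2).
On "tjakmdfzsizc" that produces "akmdfzsizctj".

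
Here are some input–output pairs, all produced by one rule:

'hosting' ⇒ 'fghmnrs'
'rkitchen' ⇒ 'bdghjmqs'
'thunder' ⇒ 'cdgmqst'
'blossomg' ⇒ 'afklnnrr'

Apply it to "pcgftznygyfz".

Rule — sort the characters into alphabetical order, then shift every letter 1 place backward in the alphabet (wrapping around).
Starting from "pcgftznygyfz": after the first operation, "cffggnptyyzz"; after the second, "beeffmosxxyy".

beeffmosxxyy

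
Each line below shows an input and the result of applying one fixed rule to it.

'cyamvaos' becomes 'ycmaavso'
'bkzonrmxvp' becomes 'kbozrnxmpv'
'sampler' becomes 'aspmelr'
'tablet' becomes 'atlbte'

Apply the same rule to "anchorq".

nahcroq

The pattern: swap each adjacent pair of characters (1↔2, 3↔4, ...).
On "anchorq" that produces "nahcroq".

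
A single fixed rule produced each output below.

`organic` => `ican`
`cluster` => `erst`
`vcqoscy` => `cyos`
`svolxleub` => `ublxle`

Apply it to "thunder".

The rule is to delete the first 3 characters, then move the last 2 characters to the front (rotate right by 2).
So "thunder" becomes "ernd".

ernd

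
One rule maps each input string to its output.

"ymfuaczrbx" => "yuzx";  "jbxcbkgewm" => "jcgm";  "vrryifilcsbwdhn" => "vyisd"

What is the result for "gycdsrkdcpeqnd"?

gdkpn

The rule is to keep one character in every 3, starting at position 1 (positions 1st, 4th, 7th, ...).
Applying that to "gycdsrkdcpeqnd" gives "gdkpn".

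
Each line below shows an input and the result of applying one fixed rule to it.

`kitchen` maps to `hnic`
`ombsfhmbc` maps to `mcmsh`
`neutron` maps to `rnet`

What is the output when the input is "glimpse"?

pelm

The pattern: move the last 3 characters to the front (rotate right by 3), then keep every other character starting from the first (positions 1st, 3rd, 5th, ...).
On "glimpse": the first step gives "pseglim", and the second then gives "pelm".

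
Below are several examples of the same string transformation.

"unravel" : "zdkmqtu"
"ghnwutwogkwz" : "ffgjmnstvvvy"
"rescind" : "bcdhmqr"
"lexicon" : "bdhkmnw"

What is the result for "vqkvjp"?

ijopuu

The rule is to sort the characters into alphabetical order, then shift every letter 1 place backward in the alphabet (wrapping around).
Working it through for "vqkvjp": intermediate "jkpqvv", final "ijopuu".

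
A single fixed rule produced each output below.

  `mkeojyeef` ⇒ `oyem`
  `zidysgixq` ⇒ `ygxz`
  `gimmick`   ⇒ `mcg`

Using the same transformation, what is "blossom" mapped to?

sob

Looking at the pairs, the operation is to move the first 2 characters to the end (rotate left by 2), then keep every other character starting from the second (positions 2nd, 4th, 6th, ...).
Working it through for "blossom": intermediate "ossombl", final "sob".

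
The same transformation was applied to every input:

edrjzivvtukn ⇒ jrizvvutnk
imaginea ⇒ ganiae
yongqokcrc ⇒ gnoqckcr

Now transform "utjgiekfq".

Each output is the input with this applied: swap each adjacent pair of characters (1↔2, 3↔4, ...), then delete the first 2 characters.
On "utjgiekfq": the first step gives "tugjeifkq", and the second then gives "gjeifkq".

gjeifkq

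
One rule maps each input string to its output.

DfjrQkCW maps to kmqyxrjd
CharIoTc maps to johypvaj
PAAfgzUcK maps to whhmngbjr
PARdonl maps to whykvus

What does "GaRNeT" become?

Rule — shift every letter 7 places forward in the alphabet (wrapping around), then convert every letter to lowercase.
Applying both steps to "GaRNeT": "NhYUlA", then "nhyula".

nhyula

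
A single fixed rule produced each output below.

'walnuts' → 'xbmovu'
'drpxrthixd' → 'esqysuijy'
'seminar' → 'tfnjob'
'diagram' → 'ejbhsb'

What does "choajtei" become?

The rule is to shift every letter 1 place forward in the alphabet (wrapping around), then delete the last character.
Applying both steps to "choajtei": "dipbkufj", then "dipbkuf".

dipbkuf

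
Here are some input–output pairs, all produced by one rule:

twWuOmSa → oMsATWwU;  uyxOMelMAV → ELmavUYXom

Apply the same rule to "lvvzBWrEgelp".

Rule — swap the front and back halves of the string, then flip the case of every letter.
For "lvvzBWrEgelp" the result is "ReGELPLVVZbw".

ReGELPLVVZbw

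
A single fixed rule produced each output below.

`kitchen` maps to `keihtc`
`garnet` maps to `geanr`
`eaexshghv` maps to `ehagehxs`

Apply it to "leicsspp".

The pattern: delete the last character, then take characters alternately from the front and the back (1st, last, 2nd, 2nd-last, ...).
On "leicsspp" that produces "lpesisc".

lpesisc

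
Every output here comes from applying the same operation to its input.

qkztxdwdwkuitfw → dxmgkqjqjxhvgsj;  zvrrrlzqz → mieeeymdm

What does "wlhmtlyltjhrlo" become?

jyuzgylygwueyb

In each case the input is transformed by: shift every letter 13 places forward in the alphabet (wrapping around) — i.e. ROT13.
For "wlhmtlyltjhrlo" the result is "jyuzgylygwueyb".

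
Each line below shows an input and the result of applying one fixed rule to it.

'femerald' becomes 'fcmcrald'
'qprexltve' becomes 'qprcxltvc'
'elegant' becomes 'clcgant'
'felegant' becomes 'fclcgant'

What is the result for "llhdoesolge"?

llhdocsolgc

Rule — replace every "e" with "c".
Doing the same to "llhdoesolge": "llhdocsolgc".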